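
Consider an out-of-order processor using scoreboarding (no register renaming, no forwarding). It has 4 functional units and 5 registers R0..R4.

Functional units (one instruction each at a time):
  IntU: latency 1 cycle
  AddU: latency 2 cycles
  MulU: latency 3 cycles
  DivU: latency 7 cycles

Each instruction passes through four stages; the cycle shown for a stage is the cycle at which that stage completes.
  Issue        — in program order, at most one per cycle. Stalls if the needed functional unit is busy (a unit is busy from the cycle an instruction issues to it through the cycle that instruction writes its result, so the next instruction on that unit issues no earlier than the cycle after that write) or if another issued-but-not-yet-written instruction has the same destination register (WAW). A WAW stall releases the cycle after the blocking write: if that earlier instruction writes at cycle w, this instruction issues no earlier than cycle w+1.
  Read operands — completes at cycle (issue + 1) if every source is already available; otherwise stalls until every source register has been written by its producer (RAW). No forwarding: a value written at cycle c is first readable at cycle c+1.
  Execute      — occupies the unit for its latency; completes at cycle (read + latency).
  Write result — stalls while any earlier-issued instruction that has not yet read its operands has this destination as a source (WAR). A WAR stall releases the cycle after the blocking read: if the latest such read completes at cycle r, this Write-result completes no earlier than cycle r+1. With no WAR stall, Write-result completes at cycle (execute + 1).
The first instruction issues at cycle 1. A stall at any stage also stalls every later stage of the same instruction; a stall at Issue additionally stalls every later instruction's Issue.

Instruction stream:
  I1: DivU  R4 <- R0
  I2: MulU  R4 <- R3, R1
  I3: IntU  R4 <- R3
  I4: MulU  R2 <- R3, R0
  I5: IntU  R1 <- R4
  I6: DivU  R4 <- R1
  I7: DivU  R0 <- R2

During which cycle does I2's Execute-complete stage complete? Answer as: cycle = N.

  I1 | 1 | 2 | 9 | 10
  I2 | 11 | 12 | 15 | 16   WAW R4: wait I1 write@10
  I3 | 17 | 18 | 19 | 20   WAW R4: wait I2 write@16
  I4 | 18 | 19 | 22 | 23
  I5 | 21 | 22 | 23 | 24   struct: IntU busy until I3 writes@20
  I6 | 22 | 25 | 32 | 33   RAW R1: wait I5 write@24
  I7 | 34 | 35 | 42 | 43   struct: DivU busy until I6 writes@33

cycle = 15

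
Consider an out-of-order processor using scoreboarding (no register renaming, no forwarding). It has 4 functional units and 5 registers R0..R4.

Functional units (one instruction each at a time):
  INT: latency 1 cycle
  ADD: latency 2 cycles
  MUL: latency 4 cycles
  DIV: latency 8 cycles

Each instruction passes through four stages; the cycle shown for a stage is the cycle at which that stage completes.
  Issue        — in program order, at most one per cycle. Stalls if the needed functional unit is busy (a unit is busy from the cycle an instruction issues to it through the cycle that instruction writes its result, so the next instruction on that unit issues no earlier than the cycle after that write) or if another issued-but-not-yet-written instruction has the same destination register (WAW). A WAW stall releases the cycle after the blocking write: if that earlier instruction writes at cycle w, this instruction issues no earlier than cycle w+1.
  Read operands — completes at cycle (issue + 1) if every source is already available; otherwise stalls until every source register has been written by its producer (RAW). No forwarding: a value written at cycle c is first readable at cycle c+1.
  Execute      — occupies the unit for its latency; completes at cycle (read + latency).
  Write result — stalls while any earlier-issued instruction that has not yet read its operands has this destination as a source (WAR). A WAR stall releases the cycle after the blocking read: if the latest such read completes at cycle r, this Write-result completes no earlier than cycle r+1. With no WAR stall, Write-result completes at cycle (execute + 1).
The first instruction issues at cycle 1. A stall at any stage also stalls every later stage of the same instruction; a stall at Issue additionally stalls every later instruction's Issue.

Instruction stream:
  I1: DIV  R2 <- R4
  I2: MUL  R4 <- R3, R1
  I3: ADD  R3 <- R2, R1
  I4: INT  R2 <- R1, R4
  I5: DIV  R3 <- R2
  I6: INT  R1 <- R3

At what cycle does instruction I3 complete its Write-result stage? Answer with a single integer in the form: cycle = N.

cycle = 15

[1] I1→DIV
[2] I1 RO, I2→MUL
[3] I2 RO, I3→ADD
[7] I2 EX
[8] I2 WR R4
[10] I1 EX
[11] I1 WR R2
[12] I3 RO, I4→INT
[13] I4 RO
[14] I3 EX, I4 EX
[15] I3 WR R3, I4 WR R2
[16] I5→DIV
[17] I5 RO, I6→INT
[25] I5 EX
[26] I5 WR R3
[27] I6 RO
[28] I6 EX
[29] I6 WR R1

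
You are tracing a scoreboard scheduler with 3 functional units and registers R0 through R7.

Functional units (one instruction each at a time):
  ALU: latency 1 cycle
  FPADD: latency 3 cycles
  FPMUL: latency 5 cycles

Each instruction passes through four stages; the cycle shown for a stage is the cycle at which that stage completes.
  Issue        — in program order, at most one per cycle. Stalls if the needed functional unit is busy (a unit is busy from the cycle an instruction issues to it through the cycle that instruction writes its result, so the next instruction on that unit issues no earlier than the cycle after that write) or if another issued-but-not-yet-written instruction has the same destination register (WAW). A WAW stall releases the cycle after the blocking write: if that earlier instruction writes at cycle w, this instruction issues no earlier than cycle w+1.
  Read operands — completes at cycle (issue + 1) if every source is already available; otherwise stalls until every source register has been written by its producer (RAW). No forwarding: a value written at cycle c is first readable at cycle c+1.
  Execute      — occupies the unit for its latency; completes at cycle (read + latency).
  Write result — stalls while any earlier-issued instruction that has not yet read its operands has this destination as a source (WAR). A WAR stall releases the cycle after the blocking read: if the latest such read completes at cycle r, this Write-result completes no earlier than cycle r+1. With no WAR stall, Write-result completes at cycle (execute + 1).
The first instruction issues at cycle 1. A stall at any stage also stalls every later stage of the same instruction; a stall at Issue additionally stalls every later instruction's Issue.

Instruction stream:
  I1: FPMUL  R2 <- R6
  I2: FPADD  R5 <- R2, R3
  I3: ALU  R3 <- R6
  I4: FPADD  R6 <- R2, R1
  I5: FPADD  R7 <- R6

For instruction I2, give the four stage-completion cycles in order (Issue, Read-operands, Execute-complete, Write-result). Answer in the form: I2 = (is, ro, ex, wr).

cycle 1: issue I1 (FPMUL)
cycle 2: I1 read-ops, issue I2 (FPADD)
cycle 3: issue I3 (ALU)
cycle 4: I3 read-ops
cycle 5: I3 finished on ALU
cycle 7: I1 finished on FPMUL
cycle 8: I1→R2
cycle 9: I2 read-ops
cycle 10: I3→R3
cycle 12: I2 finished on FPADD
cycle 13: I2→R5
cycle 14: issue I4 (FPADD)
cycle 15: I4 read-ops
cycle 18: I4 finished on FPADD
cycle 19: I4→R6
cycle 20: issue I5 (FPADD)
cycle 21: I5 read-ops
cycle 24: I5 finished on FPADD
cycle 25: I5→R7

I2 = (2, 9, 12, 13)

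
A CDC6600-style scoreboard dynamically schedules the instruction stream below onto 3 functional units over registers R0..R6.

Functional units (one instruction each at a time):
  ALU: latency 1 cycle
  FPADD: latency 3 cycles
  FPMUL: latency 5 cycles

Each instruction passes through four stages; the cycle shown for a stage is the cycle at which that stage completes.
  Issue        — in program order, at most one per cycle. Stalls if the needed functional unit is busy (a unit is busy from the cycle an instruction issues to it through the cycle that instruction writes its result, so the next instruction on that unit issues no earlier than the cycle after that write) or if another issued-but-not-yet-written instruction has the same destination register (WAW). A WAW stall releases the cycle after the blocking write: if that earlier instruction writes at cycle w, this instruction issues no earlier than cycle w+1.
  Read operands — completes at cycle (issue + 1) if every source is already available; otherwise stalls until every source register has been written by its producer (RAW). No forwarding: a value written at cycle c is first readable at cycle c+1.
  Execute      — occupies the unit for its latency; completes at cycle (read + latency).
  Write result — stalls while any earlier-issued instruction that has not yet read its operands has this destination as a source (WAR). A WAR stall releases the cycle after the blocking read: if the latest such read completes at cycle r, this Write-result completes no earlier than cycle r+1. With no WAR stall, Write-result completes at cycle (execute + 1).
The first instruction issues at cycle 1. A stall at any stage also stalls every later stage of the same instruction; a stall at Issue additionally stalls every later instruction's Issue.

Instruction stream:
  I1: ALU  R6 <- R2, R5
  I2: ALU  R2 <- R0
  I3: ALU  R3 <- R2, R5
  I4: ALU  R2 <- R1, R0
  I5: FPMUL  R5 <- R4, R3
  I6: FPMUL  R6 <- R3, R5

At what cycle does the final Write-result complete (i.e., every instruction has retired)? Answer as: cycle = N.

cycle = 29

I1 -> (1, 2, 3, 4)
I2 -> (5, 6, 7, 8)  // struct: ALU busy until I1 writes@4
I3 -> (9, 10, 11, 12)  // struct: ALU busy until I2 writes@8
I4 -> (13, 14, 15, 16)  // struct: ALU busy until I3 writes@12
I5 -> (14, 15, 20, 21)
I6 -> (22, 23, 28, 29)  // struct: FPMUL busy until I5 writes@21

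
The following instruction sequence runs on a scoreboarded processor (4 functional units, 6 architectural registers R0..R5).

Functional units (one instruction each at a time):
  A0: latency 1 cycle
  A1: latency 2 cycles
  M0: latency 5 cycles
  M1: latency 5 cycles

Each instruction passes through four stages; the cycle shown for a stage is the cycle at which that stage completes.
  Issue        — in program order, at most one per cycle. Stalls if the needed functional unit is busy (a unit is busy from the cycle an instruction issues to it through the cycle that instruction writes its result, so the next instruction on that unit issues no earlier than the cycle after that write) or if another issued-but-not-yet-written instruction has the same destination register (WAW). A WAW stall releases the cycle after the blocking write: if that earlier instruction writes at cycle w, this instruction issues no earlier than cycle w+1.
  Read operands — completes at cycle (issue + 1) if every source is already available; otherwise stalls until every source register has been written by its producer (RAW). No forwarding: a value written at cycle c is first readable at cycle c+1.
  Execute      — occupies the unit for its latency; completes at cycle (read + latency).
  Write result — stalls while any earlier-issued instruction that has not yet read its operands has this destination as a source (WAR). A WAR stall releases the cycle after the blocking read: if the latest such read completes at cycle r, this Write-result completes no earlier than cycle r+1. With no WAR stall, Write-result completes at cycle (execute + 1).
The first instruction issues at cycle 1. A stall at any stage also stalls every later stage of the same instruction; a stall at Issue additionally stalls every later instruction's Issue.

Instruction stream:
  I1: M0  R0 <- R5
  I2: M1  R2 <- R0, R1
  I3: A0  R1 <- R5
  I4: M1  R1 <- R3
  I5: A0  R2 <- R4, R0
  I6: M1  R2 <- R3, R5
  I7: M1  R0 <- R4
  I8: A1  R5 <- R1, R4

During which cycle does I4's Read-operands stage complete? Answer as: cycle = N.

cycle = 17

I1: IS=1 RO=2 EX=7 WR=8
I2: IS=2 RO=9 EX=14 WR=15  [RAW R0: wait I1 write@8]
I3: IS=3 RO=4 EX=5 WR=10  [WAR R1: wait I2 read@9]
I4: IS=16 RO=17 EX=22 WR=23  [struct: M1 busy until I2 writes@15]
I5: IS=17 RO=18 EX=19 WR=20
I6: IS=24 RO=25 EX=30 WR=31  [struct: M1 busy until I4 writes@23]
I7: IS=32 RO=33 EX=38 WR=39  [struct: M1 busy until I6 writes@31]
I8: IS=33 RO=34 EX=36 WR=37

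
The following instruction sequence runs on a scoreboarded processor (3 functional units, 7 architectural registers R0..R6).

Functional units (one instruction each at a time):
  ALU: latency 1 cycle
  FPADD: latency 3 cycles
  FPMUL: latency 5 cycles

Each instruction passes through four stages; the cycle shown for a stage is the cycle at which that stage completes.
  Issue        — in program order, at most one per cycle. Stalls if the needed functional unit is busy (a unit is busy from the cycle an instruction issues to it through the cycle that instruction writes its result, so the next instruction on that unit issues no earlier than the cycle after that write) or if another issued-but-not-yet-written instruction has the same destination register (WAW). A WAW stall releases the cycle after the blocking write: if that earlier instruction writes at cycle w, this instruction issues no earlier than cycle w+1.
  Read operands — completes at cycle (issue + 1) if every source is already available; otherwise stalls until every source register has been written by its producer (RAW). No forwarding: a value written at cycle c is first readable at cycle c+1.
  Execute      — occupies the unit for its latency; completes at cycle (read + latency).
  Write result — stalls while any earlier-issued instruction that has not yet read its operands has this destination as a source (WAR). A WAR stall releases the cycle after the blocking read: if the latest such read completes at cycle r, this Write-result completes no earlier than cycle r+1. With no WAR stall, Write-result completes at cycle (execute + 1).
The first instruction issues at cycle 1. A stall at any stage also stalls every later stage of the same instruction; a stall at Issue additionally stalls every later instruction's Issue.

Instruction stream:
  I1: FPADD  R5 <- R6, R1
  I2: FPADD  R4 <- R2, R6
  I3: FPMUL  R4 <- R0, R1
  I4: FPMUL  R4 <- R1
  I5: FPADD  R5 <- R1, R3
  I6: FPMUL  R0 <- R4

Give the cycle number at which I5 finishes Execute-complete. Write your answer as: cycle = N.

cycle = 26

cycle 1: issue I1 (FPADD)
cycle 2: I1 read-ops
cycle 5: I1 finished on FPADD
cycle 6: I1→R5
cycle 7: issue I2 (FPADD)
cycle 8: I2 read-ops
cycle 11: I2 finished on FPADD
cycle 12: I2→R4
cycle 13: issue I3 (FPMUL)
cycle 14: I3 read-ops
cycle 19: I3 finished on FPMUL
cycle 20: I3→R4
cycle 21: issue I4 (FPMUL)
cycle 22: I4 read-ops, issue I5 (FPADD)
cycle 23: I5 read-ops
cycle 26: I5 finished on FPADD
cycle 27: I4 finished on FPMUL, I5→R5
cycle 28: I4→R4
cycle 29: issue I6 (FPMUL)
cycle 30: I6 read-ops
cycle 35: I6 finished on FPMUL
cycle 36: I6→R0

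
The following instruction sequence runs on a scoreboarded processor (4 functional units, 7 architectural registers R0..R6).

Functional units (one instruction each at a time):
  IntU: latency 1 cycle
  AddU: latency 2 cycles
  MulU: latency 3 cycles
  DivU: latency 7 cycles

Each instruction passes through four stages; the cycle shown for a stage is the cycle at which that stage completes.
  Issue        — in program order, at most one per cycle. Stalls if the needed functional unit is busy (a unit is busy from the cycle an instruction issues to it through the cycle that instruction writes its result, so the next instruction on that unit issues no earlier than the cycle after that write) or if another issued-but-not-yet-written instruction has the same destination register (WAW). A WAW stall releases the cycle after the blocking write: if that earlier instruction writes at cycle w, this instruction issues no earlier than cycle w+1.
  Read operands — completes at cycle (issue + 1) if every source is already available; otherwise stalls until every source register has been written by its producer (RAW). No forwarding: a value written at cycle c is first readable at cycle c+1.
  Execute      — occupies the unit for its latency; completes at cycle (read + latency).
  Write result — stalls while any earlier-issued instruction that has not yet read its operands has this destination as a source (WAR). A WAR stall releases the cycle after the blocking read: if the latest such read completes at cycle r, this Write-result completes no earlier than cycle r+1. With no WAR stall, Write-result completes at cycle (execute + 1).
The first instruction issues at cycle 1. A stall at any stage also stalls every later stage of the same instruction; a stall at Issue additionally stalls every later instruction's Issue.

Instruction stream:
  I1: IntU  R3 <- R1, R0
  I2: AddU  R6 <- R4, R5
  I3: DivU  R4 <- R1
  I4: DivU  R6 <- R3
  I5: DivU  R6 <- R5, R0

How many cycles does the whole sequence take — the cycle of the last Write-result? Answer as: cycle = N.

cycle = 32

[1] I1→IntU
[2] I1 RO | I2→AddU
[3] I1 EX | I2 RO | I3→DivU
[4] I1 WR R3 | I3 RO
[5] I2 EX
[6] I2 WR R6
[11] I3 EX
[12] I3 WR R4
[13] I4→DivU
[14] I4 RO
[21] I4 EX
[22] I4 WR R6
[23] I5→DivU
[24] I5 RO
[31] I5 EX
[32] I5 WR R6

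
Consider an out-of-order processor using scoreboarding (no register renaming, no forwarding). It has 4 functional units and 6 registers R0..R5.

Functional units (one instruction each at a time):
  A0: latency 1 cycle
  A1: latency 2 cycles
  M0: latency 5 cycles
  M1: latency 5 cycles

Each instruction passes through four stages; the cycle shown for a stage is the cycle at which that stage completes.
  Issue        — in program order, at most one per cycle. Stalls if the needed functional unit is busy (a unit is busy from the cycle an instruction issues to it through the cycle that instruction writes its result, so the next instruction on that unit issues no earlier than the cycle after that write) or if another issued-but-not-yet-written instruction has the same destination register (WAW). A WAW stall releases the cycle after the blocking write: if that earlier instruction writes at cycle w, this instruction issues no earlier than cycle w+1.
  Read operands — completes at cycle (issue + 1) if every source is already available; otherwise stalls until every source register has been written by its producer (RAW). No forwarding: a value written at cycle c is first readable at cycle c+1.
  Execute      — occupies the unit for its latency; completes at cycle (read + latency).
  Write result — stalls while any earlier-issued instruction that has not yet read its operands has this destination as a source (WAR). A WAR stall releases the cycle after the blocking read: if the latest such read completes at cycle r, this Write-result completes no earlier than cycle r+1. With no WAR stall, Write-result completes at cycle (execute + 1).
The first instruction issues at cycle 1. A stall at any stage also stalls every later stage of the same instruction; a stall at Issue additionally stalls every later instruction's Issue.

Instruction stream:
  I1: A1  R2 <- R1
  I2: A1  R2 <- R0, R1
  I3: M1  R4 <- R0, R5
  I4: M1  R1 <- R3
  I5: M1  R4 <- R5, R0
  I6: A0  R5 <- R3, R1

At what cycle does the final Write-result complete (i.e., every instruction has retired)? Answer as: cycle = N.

c1: I1→A1
c2: I1 RO
c4: I1 EX
c5: I1 WR R2
c6: I2→A1
c7: I2 RO; I3→M1
c8: I3 RO
c9: I2 EX
c10: I2 WR R2
c13: I3 EX
c14: I3 WR R4
c15: I4→M1
c16: I4 RO
c21: I4 EX
c22: I4 WR R1
c23: I5→M1
c24: I5 RO; I6→A0
c25: I6 RO
c26: I6 EX
c27: I6 WR R5
c29: I5 EX
c30: I5 WR R4

cycle = 30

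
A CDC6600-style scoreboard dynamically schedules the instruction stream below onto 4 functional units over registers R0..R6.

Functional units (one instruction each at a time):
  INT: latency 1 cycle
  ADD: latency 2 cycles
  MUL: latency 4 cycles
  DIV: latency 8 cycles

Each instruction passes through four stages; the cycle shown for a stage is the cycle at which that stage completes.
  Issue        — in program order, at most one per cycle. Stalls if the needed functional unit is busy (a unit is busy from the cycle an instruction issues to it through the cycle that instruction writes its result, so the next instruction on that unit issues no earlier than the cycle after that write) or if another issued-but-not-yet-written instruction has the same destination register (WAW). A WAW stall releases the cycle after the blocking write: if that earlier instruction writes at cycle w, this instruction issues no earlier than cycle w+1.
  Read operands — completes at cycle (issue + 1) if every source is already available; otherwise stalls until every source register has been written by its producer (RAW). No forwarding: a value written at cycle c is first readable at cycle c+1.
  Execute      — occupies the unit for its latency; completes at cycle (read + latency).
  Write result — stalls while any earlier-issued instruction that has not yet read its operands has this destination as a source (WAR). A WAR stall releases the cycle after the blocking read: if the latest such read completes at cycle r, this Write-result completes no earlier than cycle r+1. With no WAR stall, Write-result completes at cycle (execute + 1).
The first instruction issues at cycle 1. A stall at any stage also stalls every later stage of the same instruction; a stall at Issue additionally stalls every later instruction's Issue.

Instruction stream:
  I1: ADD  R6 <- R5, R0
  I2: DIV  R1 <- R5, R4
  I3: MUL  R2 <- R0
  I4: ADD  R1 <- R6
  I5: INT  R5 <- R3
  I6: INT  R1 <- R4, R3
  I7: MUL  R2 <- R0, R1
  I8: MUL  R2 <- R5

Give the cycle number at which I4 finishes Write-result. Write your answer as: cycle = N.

cycle = 17

c1: I1 dispatched to ADD
c2: I1 operands ready | I2 dispatched to DIV
c3: I2 operands ready | I3 dispatched to MUL
c4: I1 complete | I3 operands ready
c5: R6←I1
c8: I3 complete
c9: R2←I3
c11: I2 complete
c12: R1←I2
c13: I4 dispatched to ADD
c14: I4 operands ready | I5 dispatched to INT
c15: I5 operands ready
c16: I4 complete | I5 complete
c17: R1←I4 | R5←I5
c18: I6 dispatched to INT
c19: I6 operands ready | I7 dispatched to MUL
c20: I6 complete
c21: R1←I6
c22: I7 operands ready
c26: I7 complete
c27: R2←I7
c28: I8 dispatched to MUL
c29: I8 operands ready
c33: I8 complete
c34: R2←I8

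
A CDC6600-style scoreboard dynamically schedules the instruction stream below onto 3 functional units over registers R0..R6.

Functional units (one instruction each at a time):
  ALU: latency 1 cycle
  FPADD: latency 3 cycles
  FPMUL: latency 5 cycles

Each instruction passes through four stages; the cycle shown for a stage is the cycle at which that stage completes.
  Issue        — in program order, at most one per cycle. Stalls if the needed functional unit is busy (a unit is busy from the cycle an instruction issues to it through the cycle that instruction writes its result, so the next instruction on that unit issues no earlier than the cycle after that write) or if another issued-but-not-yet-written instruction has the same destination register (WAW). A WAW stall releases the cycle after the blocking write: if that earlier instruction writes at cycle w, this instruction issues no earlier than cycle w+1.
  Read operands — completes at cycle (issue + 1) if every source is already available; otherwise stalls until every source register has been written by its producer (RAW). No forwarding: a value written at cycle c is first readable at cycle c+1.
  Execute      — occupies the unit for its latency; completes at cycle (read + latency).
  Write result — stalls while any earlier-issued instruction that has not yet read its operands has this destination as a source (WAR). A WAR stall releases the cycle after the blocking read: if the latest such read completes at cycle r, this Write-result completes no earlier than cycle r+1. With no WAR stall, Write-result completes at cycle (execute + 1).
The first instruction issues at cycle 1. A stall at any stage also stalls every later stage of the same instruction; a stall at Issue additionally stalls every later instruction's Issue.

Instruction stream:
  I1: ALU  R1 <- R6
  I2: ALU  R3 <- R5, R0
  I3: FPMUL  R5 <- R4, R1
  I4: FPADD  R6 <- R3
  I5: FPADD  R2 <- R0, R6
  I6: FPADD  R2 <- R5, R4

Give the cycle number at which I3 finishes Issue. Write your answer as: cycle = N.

cycle = 6

[1] I1 issues→ALU
[2] I1 reads
[3] I1 exec-done
[4] I1 writes R1
[5] I2 issues→ALU
[6] I2 reads, I3 issues→FPMUL
[7] I2 exec-done, I3 reads, I4 issues→FPADD
[8] I2 writes R3
[9] I4 reads
[12] I3 exec-done, I4 exec-done
[13] I3 writes R5, I4 writes R6
[14] I5 issues→FPADD
[15] I5 reads
[18] I5 exec-done
[19] I5 writes R2
[20] I6 issues→FPADD
[21] I6 reads
[24] I6 exec-done
[25] I6 writes R2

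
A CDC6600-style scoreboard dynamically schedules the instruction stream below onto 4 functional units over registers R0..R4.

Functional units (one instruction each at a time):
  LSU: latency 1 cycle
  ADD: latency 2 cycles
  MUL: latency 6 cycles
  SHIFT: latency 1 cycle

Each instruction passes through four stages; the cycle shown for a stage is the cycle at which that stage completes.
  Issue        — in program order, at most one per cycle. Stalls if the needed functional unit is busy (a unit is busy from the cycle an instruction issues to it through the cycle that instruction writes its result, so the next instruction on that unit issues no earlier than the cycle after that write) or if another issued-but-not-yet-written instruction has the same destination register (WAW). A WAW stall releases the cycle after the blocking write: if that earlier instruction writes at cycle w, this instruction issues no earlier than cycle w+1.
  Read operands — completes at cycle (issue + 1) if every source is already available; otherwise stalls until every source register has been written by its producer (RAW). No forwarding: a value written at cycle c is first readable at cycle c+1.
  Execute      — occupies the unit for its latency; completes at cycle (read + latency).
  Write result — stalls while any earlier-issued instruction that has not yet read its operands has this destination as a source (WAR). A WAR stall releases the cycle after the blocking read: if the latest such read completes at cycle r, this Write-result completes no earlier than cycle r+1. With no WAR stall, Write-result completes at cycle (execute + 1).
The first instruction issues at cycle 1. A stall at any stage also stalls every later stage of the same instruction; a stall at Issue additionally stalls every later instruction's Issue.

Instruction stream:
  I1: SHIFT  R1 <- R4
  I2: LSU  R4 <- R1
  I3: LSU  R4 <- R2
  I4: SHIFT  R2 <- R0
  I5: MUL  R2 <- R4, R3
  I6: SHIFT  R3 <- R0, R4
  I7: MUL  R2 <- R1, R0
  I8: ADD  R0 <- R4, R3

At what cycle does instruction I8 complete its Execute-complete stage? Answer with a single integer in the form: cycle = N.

c1: I1→SHIFT
c2: I1 RO · I2→LSU
c3: I1 EX
c4: I1 WR R1
c5: I2 RO
c6: I2 EX
c7: I2 WR R4
c8: I3→LSU
c9: I3 RO · I4→SHIFT
c10: I3 EX · I4 RO
c11: I3 WR R4 · I4 EX
c12: I4 WR R2
c13: I5→MUL
c14: I5 RO · I6→SHIFT
c15: I6 RO
c16: I6 EX
c17: I6 WR R3
c20: I5 EX
c21: I5 WR R2
c22: I7→MUL
c23: I7 RO · I8→ADD
c24: I8 RO
c26: I8 EX
c27: I8 WR R0
c29: I7 EX
c30: I7 WR R2

cycle = 26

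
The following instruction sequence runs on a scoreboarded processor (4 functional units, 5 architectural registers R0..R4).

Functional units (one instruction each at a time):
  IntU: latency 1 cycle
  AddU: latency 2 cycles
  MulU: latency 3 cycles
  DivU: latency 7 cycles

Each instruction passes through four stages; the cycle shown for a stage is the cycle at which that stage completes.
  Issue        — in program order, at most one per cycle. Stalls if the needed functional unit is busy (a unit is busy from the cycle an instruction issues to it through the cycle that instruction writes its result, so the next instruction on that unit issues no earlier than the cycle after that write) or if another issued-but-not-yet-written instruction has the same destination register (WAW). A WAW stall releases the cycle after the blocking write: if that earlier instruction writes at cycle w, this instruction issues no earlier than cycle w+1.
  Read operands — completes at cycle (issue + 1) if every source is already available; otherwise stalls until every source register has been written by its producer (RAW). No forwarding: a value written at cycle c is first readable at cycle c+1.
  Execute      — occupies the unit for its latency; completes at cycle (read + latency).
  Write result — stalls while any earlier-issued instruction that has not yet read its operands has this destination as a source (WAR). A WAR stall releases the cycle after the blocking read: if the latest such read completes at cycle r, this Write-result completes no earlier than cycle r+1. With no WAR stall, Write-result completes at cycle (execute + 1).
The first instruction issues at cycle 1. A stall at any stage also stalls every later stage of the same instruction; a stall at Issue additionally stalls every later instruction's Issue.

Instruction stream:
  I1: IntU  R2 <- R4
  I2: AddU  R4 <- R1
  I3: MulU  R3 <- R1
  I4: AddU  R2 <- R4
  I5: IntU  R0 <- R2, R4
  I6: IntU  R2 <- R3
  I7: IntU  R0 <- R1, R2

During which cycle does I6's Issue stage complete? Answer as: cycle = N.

[1] I1 dispatched to IntU
[2] I1 operands ready; I2 dispatched to AddU
[3] I1 complete; I2 operands ready; I3 dispatched to MulU
[4] R2←I1; I3 operands ready
[5] I2 complete
[6] R4←I2
[7] I3 complete; I4 dispatched to AddU
[8] R3←I3; I4 operands ready; I5 dispatched to IntU
[10] I4 complete
[11] R2←I4
[12] I5 operands ready
[13] I5 complete
[14] R0←I5
[15] I6 dispatched to IntU
[16] I6 operands ready
[17] I6 complete
[18] R2←I6
[19] I7 dispatched to IntU
[20] I7 operands ready
[21] I7 complete
[22] R0←I7

cycle = 15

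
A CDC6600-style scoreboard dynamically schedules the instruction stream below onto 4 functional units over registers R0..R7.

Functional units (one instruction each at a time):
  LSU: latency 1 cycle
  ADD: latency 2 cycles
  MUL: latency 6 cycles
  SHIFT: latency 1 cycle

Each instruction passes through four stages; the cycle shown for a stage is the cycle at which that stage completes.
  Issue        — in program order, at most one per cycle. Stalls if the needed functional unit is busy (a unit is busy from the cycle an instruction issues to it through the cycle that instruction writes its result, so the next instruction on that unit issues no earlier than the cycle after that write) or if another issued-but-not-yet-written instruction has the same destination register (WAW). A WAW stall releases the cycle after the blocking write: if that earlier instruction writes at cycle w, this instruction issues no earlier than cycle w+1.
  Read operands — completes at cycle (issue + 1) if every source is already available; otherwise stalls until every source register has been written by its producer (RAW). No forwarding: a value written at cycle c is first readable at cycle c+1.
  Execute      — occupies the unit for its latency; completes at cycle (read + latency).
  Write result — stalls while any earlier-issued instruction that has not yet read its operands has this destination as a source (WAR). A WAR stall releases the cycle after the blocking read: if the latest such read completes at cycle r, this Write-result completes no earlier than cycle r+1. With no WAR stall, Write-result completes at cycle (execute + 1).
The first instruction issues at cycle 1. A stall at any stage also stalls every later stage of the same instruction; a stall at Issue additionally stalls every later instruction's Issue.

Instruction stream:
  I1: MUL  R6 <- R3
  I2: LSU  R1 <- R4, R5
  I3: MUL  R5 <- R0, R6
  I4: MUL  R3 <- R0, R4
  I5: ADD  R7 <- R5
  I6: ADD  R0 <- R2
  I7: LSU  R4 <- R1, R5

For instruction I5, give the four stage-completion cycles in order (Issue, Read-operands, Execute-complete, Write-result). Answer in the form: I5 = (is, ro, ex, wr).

I5 = (20, 21, 23, 24)

I1: IS=1 RO=2 EX=8 WR=9
I2: IS=2 RO=3 EX=4 WR=5
I3: IS=10 RO=11 EX=17 WR=18  [struct: MUL busy until I1 writes@9]
I4: IS=19 RO=20 EX=26 WR=27  [struct: MUL busy until I3 writes@18]
I5: IS=20 RO=21 EX=23 WR=24
I6: IS=25 RO=26 EX=28 WR=29  [struct: ADD busy until I5 writes@24]
I7: IS=26 RO=27 EX=28 WR=29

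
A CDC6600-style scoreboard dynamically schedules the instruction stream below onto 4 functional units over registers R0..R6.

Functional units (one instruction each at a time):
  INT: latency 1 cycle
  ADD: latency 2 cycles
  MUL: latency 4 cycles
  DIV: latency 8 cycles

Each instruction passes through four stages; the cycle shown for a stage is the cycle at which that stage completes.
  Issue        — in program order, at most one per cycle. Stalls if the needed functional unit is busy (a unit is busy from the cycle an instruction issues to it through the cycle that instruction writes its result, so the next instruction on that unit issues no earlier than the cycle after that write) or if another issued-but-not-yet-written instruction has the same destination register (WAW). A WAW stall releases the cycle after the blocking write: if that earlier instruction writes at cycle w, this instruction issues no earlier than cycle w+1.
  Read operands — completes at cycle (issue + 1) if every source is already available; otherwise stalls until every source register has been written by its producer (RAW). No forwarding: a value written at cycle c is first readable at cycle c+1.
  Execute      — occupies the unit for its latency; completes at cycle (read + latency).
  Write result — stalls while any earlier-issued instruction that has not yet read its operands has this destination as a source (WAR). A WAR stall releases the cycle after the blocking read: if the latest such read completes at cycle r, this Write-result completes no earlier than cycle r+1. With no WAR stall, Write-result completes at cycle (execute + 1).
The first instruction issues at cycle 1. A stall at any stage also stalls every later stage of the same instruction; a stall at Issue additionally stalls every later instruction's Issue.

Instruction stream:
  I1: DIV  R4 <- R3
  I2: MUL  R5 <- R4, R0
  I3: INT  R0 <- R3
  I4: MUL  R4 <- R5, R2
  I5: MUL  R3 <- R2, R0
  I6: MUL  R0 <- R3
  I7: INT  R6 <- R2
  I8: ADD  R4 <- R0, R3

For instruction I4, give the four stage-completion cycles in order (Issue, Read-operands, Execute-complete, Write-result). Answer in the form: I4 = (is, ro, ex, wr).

  I1 | 1 | 2 | 10 | 11
  I2 | 2 | 12 | 16 | 17   RAW R4: wait I1 write@11
  I3 | 3 | 4 | 5 | 13   WAR R0: wait I2 read@12
  I4 | 18 | 19 | 23 | 24   struct: MUL busy until I2 writes@17
  I5 | 25 | 26 | 30 | 31   struct: MUL busy until I4 writes@24
  I6 | 32 | 33 | 37 | 38   struct: MUL busy until I5 writes@31
  I7 | 33 | 34 | 35 | 36
  I8 | 34 | 39 | 41 | 42   RAW R0: wait I6 write@38

I4 = (18, 19, 23, 24)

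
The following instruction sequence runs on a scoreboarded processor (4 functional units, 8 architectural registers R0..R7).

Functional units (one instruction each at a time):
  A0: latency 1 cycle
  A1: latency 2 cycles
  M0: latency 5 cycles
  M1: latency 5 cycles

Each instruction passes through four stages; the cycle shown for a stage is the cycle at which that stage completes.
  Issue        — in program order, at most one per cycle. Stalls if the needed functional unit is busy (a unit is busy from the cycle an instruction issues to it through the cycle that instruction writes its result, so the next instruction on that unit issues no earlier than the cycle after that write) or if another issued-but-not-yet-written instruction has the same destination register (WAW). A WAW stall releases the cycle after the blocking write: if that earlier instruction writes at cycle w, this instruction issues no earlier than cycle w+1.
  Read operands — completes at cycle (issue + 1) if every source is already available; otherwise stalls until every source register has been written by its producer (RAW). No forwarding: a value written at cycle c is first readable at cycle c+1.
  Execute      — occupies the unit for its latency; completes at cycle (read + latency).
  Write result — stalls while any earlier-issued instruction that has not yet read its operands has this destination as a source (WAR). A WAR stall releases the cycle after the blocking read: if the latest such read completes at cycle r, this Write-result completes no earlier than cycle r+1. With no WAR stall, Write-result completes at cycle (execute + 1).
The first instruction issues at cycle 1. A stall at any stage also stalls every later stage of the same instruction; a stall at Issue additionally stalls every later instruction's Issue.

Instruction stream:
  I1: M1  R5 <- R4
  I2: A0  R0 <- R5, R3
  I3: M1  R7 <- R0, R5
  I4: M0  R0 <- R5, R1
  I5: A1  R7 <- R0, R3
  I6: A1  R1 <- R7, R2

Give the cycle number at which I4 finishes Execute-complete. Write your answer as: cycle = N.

cycle = 18

[1] issue I1 (M1)
[2] I1 read-ops; issue I2 (A0)
[7] I1 finished on M1
[8] I1→R5
[9] I2 read-ops; issue I3 (M1)
[10] I2 finished on A0
[11] I2→R0
[12] I3 read-ops; issue I4 (M0)
[13] I4 read-ops
[17] I3 finished on M1
[18] I3→R7; I4 finished on M0
[19] I4→R0; issue I5 (A1)
[20] I5 read-ops
[22] I5 finished on A1
[23] I5→R7
[24] issue I6 (A1)
[25] I6 read-ops
[27] I6 finished on A1
[28] I6→R1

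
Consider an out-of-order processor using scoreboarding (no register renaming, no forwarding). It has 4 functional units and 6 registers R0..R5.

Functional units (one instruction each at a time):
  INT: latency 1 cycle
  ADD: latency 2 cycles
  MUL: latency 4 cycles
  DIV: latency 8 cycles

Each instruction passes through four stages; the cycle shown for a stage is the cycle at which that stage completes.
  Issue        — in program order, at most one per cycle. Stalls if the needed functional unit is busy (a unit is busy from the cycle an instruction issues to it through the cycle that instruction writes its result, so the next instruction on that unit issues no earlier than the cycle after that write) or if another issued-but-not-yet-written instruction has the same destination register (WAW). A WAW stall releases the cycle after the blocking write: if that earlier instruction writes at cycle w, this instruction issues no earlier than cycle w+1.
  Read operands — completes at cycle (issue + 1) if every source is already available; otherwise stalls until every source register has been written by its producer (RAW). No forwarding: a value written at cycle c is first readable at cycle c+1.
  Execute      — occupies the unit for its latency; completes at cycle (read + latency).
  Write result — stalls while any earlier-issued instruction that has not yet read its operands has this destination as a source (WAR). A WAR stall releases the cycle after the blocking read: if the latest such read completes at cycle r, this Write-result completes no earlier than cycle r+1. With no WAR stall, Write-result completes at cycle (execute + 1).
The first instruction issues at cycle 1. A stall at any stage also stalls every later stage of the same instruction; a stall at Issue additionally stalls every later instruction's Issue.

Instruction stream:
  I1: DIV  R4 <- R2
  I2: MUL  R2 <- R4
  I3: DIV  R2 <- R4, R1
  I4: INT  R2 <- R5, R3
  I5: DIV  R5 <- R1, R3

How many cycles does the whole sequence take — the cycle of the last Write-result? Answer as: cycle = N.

t=1  issue I1 (DIV)
t=2  I1 read-ops, issue I2 (MUL)
t=10  I1 finished on DIV
t=11  I1→R4
t=12  I2 read-ops
t=16  I2 finished on MUL
t=17  I2→R2
t=18  issue I3 (DIV)
t=19  I3 read-ops
t=27  I3 finished on DIV
t=28  I3→R2
t=29  issue I4 (INT)
t=30  I4 read-ops, issue I5 (DIV)
t=31  I4 finished on INT, I5 read-ops
t=32  I4→R2
t=39  I5 finished on DIV
t=40  I5→R5

cycle = 40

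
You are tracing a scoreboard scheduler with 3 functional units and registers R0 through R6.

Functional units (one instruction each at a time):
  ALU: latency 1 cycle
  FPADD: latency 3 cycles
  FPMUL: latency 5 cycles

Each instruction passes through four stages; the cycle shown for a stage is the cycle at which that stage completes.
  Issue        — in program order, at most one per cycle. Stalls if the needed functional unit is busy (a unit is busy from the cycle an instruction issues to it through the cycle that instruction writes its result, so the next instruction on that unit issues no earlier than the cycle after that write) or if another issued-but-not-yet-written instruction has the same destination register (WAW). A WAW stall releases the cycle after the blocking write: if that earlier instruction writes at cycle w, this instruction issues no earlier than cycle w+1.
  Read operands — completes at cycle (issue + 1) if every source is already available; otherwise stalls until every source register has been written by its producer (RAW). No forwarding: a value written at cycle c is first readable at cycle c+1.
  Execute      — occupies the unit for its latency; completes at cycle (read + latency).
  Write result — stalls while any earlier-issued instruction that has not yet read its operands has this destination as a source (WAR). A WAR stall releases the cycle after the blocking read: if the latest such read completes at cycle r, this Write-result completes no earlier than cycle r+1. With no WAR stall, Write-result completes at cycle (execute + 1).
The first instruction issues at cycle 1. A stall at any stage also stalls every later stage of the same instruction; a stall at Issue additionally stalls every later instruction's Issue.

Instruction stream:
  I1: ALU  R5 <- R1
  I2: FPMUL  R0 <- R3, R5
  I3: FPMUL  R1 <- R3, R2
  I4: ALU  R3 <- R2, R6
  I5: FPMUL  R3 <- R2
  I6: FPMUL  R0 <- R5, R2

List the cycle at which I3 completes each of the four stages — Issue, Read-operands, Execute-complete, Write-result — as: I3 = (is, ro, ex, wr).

I3 = (12, 13, 18, 19)

c1: I1 issues→ALU
c2: I1 reads, I2 issues→FPMUL
c3: I1 exec-done
c4: I1 writes R5
c5: I2 reads
c10: I2 exec-done
c11: I2 writes R0
c12: I3 issues→FPMUL
c13: I3 reads, I4 issues→ALU
c14: I4 reads
c15: I4 exec-done
c16: I4 writes R3
c18: I3 exec-done
c19: I3 writes R1
c20: I5 issues→FPMUL
c21: I5 reads
c26: I5 exec-done
c27: I5 writes R3
c28: I6 issues→FPMUL
c29: I6 reads
c34: I6 exec-done
c35: I6 writes R0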